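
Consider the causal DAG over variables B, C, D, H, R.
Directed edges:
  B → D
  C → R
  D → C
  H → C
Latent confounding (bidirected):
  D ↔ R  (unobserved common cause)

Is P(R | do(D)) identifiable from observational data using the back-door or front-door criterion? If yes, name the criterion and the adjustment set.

desc(D)\{D}={C,R}; candidates ⊆ {B,H}.
D↔R: latent back-door arc(s) into D.
size 0: {}; under {} D still reaches {B,R} ∋ R.
size 1: {B}, {H}; under {B} D still reaches {R} ∋ R.
size 2: {B,H}; under {B,H} D still reaches {R} ∋ R.
D↔R cannot be blocked by any observed set — no back-door set.
{C}: (i) intercepts every directed D→R path; (ii) no back-door D→{C}; (iii) {D} blocks every back-door {C}→R. Front-door holds.
P(R|do(D)) = Σ_{C} P(C|D) Σ_{D'} P(R|C,D')P(D').

P(R|do(D)): frontdoor, adjust for {C}.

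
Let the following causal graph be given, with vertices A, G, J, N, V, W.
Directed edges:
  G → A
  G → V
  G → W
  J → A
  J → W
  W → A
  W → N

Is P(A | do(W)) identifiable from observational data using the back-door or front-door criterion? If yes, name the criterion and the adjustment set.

desc(W)\{W}={A,N}; candidates ⊆ {G,J,V}.
size 0: {}; under {} W still reaches {A,G,J,V} ∋ A.
size 1: {G}, {J}, {V}; under {G} W still reaches {A,J} ∋ A.
{G,J}: W⊥A given {G,J} in G with W→· removed — back-door holds.
P(A|do(W)) = Σ_{G,J} P(A|W,G,J)·P(G,J).

P(A|do(W)): backdoor, adjust for {G, J}.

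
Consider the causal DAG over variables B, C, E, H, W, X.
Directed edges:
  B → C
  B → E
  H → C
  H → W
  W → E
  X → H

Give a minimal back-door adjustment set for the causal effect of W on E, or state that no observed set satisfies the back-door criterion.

desc(W)\{W}={E}; candidates ⊆ {B,C,H,X}.
∅: W⊥E given ∅ in G with W→· removed — back-door holds.

W→E: minimal back-door set ∅.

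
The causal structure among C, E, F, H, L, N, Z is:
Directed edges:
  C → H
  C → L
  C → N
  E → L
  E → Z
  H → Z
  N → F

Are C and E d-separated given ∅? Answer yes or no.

Bayes-Ball from C | ∅ reaches {F,H,L,N,Z}.
E ∉ reach(C|∅) ⇒ C ⊥ E | ∅.

Yes — C ⊥ E | ∅.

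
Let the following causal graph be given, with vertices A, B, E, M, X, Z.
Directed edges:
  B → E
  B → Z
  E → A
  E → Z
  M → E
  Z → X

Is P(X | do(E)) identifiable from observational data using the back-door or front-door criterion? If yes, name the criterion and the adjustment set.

P(X|do(E)): backdoor, adjust for {B}.

desc(E)\{E}={A,X,Z}; candidates ⊆ {B,M}.
size 0: {}; under {} E still reaches {B,M,X,Z} ∋ X.
{B}: E⊥X given {B} in G with E→· removed — back-door holds.
P(X|do(E)) = Σ_{B} P(X|E,B)·P(B).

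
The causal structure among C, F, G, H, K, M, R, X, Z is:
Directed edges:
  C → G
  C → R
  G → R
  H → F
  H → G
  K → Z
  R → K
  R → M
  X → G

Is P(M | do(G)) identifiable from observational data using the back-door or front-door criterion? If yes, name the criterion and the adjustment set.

P(M|do(G)): backdoor, adjust for {C}.

desc(G)\{G}={K,M,R,Z}; candidates ⊆ {C,F,H,X}.
size 0: {}; under {} G still reaches {C,F,H,K,M,R,X,Z} ∋ M.
{C}: G⊥M given {C} in G with G→· removed — back-door holds.
P(M|do(G)) = Σ_{C} P(M|G,C)·P(C).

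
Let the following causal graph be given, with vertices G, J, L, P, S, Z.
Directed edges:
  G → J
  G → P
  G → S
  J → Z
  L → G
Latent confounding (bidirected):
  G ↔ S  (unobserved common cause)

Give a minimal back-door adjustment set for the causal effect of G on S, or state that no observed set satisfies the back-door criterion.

desc(G)\{G}={J,P,S,Z}; candidates ⊆ {L}.
G↔S: latent back-door arc(s) into G.
size 0: {}; under {} G still reaches {L,S} ∋ S.
size 1: {L}; under {L} G still reaches {S} ∋ S.
G↔S cannot be blocked by any observed set — no back-door set.

G→S: no observed back-door set.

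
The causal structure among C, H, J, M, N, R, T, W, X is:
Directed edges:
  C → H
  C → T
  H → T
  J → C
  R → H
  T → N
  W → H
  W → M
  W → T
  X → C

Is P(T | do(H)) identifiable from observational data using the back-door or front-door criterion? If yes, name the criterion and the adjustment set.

desc(H)\{H}={N,T}; candidates ⊆ {C,J,M,R,W,X}.
size 0: {}; under {} H still reaches {C,J,M,N,R,T,W,X} ∋ T.
size 1: {C}, {J}, {M} …(+3); under {C} H still reaches {M,N,R,T,W} ∋ T.
{C,W}: H⊥T given {C,W} in G with H→· removed — back-door holds.
P(T|do(H)) = Σ_{C,W} P(T|H,C,W)·P(C,W).

P(T|do(H)): backdoor, adjust for {C, W}.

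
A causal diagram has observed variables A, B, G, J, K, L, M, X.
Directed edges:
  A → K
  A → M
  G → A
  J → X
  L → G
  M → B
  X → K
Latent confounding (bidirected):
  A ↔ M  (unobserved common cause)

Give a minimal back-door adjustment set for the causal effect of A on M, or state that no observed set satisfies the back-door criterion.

A→M: no observed back-door set.

desc(A)\{A}={B,K,M}; candidates ⊆ {G,J,L,X}.
A↔M: latent back-door arc(s) into A.
size 0: {}; under {} A still reaches {B,G,L,M} ∋ M.
size 1: {G}, {J}, {L} …(+1); under {G} A still reaches {B,M} ∋ M.
size 2: {G,J}, {G,L}, {G,X} …(+3); under {G,J} A still reaches {B,M} ∋ M.
A↔M cannot be blocked by any observed set — no back-door set.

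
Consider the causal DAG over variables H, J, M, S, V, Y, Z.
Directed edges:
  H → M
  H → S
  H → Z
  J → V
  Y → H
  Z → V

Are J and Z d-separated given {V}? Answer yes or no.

No — J and Z are d-connected given {V}.

Bayes-Ball from J | {V} reaches {H,M,S,Y,Z}.
Z ∈ reach(J|{V}) ⇒ J ⊥̸ Z | {V}.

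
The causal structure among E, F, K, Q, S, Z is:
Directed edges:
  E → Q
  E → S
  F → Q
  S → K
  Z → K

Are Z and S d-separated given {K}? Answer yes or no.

No — Z and S are d-connected given {K}.

Bayes-Ball from Z | {K} reaches {E,Q,S}.
S ∈ reach(Z|{K}) ⇒ Z ⊥̸ S | {K}.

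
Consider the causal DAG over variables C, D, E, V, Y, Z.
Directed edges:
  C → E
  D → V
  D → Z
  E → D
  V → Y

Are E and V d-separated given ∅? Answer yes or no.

Bayes-Ball from E | ∅ reaches {C,D,V,Y,Z}.
V ∈ reach(E|∅) ⇒ E ⊥̸ V | ∅.

No — E and V are d-connected given ∅.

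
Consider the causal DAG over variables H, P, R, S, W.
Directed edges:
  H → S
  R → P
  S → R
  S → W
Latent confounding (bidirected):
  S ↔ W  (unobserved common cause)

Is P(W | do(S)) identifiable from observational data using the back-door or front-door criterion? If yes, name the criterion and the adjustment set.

P(W|do(S)): not identifiable (no BD/FD set).

desc(S)\{S}={P,R,W}; candidates ⊆ {H}.
S↔W: latent back-door arc(s) into S.
size 0: {}; under {} S still reaches {H,W} ∋ W.
size 1: {H}; under {H} S still reaches {W} ∋ W.
S↔W cannot be blocked by any observed set — no back-door set.
No mediator lies on a directed S→…→W path.
Neither criterion identifies P(W|do(S)) in this graph.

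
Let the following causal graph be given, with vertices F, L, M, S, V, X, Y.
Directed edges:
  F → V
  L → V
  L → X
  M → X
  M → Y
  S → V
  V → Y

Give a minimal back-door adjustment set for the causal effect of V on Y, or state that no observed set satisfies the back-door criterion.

V→Y: minimal back-door set ∅.

desc(V)\{V}={Y}; candidates ⊆ {F,L,M,S,X}.
∅: V⊥Y given ∅ in G with V→· removed — back-door holds.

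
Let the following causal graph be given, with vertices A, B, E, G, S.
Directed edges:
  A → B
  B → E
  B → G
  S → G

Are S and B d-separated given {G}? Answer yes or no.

Bayes-Ball from S | {G} reaches {A,B,E}.
B ∈ reach(S|{G}) ⇒ S ⊥̸ B | {G}.

No — S and B are d-connected given {G}.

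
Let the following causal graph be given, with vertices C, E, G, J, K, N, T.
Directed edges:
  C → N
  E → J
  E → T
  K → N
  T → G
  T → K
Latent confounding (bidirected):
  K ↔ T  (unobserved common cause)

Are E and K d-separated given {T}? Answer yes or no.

Bayes-Ball from E | {T} reaches {J,K,N}.
K ∈ reach(E|{T}) ⇒ E ⊥̸ K | {T}.

No — E and K are d-connected given {T}.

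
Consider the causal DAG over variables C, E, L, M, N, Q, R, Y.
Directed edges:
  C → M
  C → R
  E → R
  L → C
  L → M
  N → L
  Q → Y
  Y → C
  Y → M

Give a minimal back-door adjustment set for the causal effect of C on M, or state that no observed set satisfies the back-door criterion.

C→M: minimal back-door set {L, Y}.

desc(C)\{C}={M,R}; candidates ⊆ {E,L,N,Q,Y}.
size 0: {}; under {} C still reaches {L,M,N,Q,Y} ∋ M.
size 1: {E}, {L}, {N} …(+2); under {E} C still reaches {L,M,N,Q,Y} ∋ M.
{L,Y}: C⊥M given {L,Y} in G with C→· removed — back-door holds.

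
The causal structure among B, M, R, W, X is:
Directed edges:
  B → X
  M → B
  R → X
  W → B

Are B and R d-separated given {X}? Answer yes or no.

Bayes-Ball from B | {X} reaches {M,R,W}.
R ∈ reach(B|{X}) ⇒ B ⊥̸ R | {X}.

No — B and R are d-connected given {X}.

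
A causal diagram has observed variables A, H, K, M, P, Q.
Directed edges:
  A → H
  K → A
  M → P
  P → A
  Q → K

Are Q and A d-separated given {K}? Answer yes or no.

Yes — Q ⊥ A | {K}.

Bayes-Ball from Q | {K} reaches ∅.
A ∉ reach(Q|{K}) ⇒ Q ⊥ A | {K}.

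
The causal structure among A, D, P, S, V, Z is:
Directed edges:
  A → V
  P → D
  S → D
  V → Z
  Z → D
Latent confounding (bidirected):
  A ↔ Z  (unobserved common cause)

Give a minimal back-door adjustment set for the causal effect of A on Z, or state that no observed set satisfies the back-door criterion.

desc(A)\{A}={D,V,Z}; candidates ⊆ {P,S}.
A↔Z: latent back-door arc(s) into A.
size 0: {}; under {} A still reaches {D,Z} ∋ Z.
size 1: {P}, {S}; under {P} A still reaches {D,Z} ∋ Z.
size 2: {P,S}; under {P,S} A still reaches {D,Z} ∋ Z.
A↔Z cannot be blocked by any observed set — no back-door set.

A→Z: no observed back-door set.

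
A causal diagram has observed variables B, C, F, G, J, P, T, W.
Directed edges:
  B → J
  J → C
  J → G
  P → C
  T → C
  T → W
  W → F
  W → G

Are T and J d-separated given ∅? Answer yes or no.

Yes — T ⊥ J | ∅.

Bayes-Ball from T | ∅ reaches {C,F,G,W}.
J ∉ reach(T|∅) ⇒ T ⊥ J | ∅.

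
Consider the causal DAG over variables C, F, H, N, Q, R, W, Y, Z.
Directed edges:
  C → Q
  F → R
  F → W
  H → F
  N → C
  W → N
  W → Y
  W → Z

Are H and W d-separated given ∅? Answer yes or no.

Bayes-Ball from H | ∅ reaches {C,F,N,Q,R,W,Y,Z}.
W ∈ reach(H|∅) ⇒ H ⊥̸ W | ∅.

No — H and W are d-connected given ∅.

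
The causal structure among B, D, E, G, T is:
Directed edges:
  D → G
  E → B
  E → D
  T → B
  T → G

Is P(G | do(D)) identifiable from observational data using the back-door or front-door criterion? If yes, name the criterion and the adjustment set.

P(G|do(D)): backdoor, adjust for ∅.

desc(D)\{D}={G}; candidates ⊆ {B,E,T}.
∅: D⊥G given ∅ in G with D→· removed — back-door holds.
P(G|do(D)) = P(G|D) — no adjustment needed.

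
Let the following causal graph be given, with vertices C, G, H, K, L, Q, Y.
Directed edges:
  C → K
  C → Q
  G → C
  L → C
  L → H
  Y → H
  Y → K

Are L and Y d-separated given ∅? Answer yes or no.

Bayes-Ball from L | ∅ reaches {C,H,K,Q}.
Y ∉ reach(L|∅) ⇒ L ⊥ Y | ∅.

Yes — L ⊥ Y | ∅.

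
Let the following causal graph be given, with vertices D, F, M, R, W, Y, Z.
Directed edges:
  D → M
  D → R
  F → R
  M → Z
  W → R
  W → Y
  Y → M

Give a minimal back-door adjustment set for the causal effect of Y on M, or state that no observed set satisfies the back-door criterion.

Y→M: minimal back-door set ∅.

desc(Y)\{Y}={M,Z}; candidates ⊆ {D,F,R,W}.
∅: Y⊥M given ∅ in G with Y→· removed — back-door holds.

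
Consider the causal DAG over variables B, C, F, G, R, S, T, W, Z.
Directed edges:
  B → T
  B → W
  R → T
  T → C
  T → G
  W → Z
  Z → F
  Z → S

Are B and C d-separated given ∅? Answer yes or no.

No — B and C are d-connected given ∅.

Bayes-Ball from B | ∅ reaches {C,F,G,S,T,W,Z}.
C ∈ reach(B|∅) ⇒ B ⊥̸ C | ∅.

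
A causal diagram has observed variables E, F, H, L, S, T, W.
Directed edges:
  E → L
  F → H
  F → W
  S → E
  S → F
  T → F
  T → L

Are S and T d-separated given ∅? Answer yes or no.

Bayes-Ball from S | ∅ reaches {E,F,H,L,W}.
T ∉ reach(S|∅) ⇒ S ⊥ T | ∅.

Yes — S ⊥ T | ∅.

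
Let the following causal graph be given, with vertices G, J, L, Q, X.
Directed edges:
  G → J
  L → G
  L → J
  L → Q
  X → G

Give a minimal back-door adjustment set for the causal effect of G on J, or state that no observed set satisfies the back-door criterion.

desc(G)\{G}={J}; candidates ⊆ {L,Q,X}.
size 0: {}; under {} G still reaches {J,L,Q,X} ∋ J.
{L}: G⊥J given {L} in G with G→· removed — back-door holds.

G→J: minimal back-door set {L}.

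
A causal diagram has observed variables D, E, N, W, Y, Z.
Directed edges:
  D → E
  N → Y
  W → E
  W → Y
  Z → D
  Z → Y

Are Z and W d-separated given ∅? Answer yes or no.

Bayes-Ball from Z | ∅ reaches {D,E,Y}.
W ∉ reach(Z|∅) ⇒ Z ⊥ W | ∅.

Yes — Z ⊥ W | ∅.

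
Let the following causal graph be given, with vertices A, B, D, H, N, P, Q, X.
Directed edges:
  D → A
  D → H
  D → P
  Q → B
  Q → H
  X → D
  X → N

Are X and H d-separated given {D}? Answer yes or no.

Bayes-Ball from X | {D} reaches {N}.
H ∉ reach(X|{D}) ⇒ X ⊥ H | {D}.

Yes — X ⊥ H | {D}.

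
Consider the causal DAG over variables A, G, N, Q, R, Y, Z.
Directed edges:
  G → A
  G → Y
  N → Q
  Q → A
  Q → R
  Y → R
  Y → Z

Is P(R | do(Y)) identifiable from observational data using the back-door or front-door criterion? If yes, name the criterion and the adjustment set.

desc(Y)\{Y}={R,Z}; candidates ⊆ {A,G,N,Q}.
∅: Y⊥R given ∅ in G with Y→· removed — back-door holds.
P(R|do(Y)) = P(R|Y) — no adjustment needed.

P(R|do(Y)): backdoor, adjust for ∅.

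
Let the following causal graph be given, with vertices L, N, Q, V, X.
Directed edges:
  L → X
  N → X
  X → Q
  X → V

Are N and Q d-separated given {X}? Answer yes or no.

Bayes-Ball from N | {X} reaches {L}.
Q ∉ reach(N|{X}) ⇒ N ⊥ Q | {X}.

Yes — N ⊥ Q | {X}.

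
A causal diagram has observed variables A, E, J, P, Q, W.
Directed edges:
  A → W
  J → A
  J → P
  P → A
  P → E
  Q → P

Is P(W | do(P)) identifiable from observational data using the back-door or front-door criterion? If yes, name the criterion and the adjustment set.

desc(P)\{P}={A,E,W}; candidates ⊆ {J,Q}.
size 0: {}; under {} P still reaches {A,J,Q,W} ∋ W.
{J}: P⊥W given {J} in G with P→· removed — back-door holds.
P(W|do(P)) = Σ_{J} P(W|P,J)·P(J).

P(W|do(P)): backdoor, adjust for {J}.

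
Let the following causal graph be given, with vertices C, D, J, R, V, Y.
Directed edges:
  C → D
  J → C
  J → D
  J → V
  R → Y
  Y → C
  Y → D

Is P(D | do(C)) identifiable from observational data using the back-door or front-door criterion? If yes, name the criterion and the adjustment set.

desc(C)\{C}={D}; candidates ⊆ {J,R,V,Y}.
size 0: {}; under {} C still reaches {D,J,R,V,Y} ∋ D.
size 1: {J}, {R}, {V} …(+1); under {J} C still reaches {D,R,Y} ∋ D.
{J,Y}: C⊥D given {J,Y} in G with C→· removed — back-door holds.
P(D|do(C)) = Σ_{J,Y} P(D|C,J,Y)·P(J,Y).

P(D|do(C)): backdoor, adjust for {J, Y}.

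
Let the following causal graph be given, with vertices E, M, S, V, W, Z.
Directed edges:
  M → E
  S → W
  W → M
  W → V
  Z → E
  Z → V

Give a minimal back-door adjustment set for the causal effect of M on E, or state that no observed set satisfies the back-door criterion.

M→E: minimal back-door set ∅.

desc(M)\{M}={E}; candidates ⊆ {S,V,W,Z}.
∅: M⊥E given ∅ in G with M→· removed — back-door holds.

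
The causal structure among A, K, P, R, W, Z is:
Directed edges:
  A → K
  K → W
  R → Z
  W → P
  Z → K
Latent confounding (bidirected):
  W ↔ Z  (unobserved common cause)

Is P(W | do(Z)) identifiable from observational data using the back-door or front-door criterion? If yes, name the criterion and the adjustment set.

P(W|do(Z)): frontdoor, adjust for {K}.

desc(Z)\{Z}={K,P,W}; candidates ⊆ {A,R}.
Z↔W: latent back-door arc(s) into Z.
size 0: {}; under {} Z still reaches {P,R,W} ∋ W.
size 1: {A}, {R}; under {A} Z still reaches {P,R,W} ∋ W.
size 2: {A,R}; under {A,R} Z still reaches {P,W} ∋ W.
Z↔W cannot be blocked by any observed set — no back-door set.
{K}: (i) intercepts every directed Z→W path; (ii) no back-door Z→{K}; (iii) {Z} blocks every back-door {K}→W. Front-door holds.
P(W|do(Z)) = Σ_{K} P(K|Z) Σ_{Z'} P(W|K,Z')P(Z').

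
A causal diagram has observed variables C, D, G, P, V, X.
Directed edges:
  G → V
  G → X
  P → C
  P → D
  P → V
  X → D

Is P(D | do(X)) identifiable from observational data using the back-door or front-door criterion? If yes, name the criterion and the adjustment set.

P(D|do(X)): backdoor, adjust for ∅.

desc(X)\{X}={D}; candidates ⊆ {C,G,P,V}.
∅: X⊥D given ∅ in G with X→· removed — back-door holds.
P(D|do(X)) = P(D|X) — no adjustment needed.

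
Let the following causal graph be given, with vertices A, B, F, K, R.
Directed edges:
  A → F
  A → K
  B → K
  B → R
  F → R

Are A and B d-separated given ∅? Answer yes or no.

Yes — A ⊥ B | ∅.

Bayes-Ball from A | ∅ reaches {F,K,R}.
B ∉ reach(A|∅) ⇒ A ⊥ B | ∅.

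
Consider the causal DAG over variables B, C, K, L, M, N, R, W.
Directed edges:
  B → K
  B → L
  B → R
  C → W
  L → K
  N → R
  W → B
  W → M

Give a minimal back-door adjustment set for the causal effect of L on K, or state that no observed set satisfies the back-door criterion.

desc(L)\{L}={K}; candidates ⊆ {B,C,M,N,R,W}.
size 0: {}; under {} L still reaches {B,C,K,M,R,W} ∋ K.
{B}: L⊥K given {B} in G with L→· removed — back-door holds.

L→K: minimal back-door set {B}.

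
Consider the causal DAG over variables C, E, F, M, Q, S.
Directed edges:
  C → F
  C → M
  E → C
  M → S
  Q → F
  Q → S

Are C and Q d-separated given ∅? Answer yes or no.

Bayes-Ball from C | ∅ reaches {E,F,M,S}.
Q ∉ reach(C|∅) ⇒ C ⊥ Q | ∅.

Yes — C ⊥ Q | ∅.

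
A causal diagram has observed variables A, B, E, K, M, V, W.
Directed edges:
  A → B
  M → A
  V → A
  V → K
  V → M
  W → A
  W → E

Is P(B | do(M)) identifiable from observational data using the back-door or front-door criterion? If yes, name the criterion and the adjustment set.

P(B|do(M)): backdoor, adjust for {V}.

desc(M)\{M}={A,B}; candidates ⊆ {E,K,V,W}.
size 0: {}; under {} M still reaches {A,B,K,V} ∋ B.
{V}: M⊥B given {V} in G with M→· removed — back-door holds.
P(B|do(M)) = Σ_{V} P(B|M,V)·P(V).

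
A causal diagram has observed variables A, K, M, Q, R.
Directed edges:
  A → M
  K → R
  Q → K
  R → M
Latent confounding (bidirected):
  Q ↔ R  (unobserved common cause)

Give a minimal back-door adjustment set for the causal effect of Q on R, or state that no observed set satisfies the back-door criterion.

Q→R: no observed back-door set.

desc(Q)\{Q}={K,M,R}; candidates ⊆ {A}.
Q↔R: latent back-door arc(s) into Q.
size 0: {}; under {} Q still reaches {M,R} ∋ R.
size 1: {A}; under {A} Q still reaches {M,R} ∋ R.
Q↔R cannot be blocked by any observed set — no back-door set.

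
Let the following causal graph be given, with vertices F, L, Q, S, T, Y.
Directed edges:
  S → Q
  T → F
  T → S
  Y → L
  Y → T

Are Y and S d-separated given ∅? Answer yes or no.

No — Y and S are d-connected given ∅.

Bayes-Ball from Y | ∅ reaches {F,L,Q,S,T}.
S ∈ reach(Y|∅) ⇒ Y ⊥̸ S | ∅.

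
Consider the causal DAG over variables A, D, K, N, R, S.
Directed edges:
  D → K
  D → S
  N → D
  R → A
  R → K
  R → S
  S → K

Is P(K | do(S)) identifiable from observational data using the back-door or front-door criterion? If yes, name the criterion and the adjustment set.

desc(S)\{S}={K}; candidates ⊆ {A,D,N,R}.
size 0: {}; under {} S still reaches {A,D,K,N,R} ∋ K.
size 1: {A}, {D}, {N} …(+1); under {A} S still reaches {D,K,N,R} ∋ K.
{D,R}: S⊥K given {D,R} in G with S→· removed — back-door holds.
P(K|do(S)) = Σ_{D,R} P(K|S,D,R)·P(D,R).

P(K|do(S)): backdoor, adjust for {D, R}.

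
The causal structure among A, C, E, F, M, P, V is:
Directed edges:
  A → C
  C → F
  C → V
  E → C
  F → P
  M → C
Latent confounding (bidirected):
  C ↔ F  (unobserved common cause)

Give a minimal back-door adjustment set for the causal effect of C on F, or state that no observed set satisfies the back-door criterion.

C→F: no observed back-door set.

desc(C)\{C}={F,P,V}; candidates ⊆ {A,E,M}.
C↔F: latent back-door arc(s) into C.
size 0: {}; under {} C still reaches {A,E,F,M,P} ∋ F.
size 1: {A}, {E}, {M}; under {A} C still reaches {E,F,M,P} ∋ F.
size 2: {A,E}, {A,M}, {E,M}; under {A,E} C still reaches {F,M,P} ∋ F.
C↔F cannot be blocked by any observed set — no back-door set.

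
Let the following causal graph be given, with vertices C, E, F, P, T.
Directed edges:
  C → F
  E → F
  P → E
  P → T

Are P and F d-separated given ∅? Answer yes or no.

No — P and F are d-connected given ∅.

Bayes-Ball from P | ∅ reaches {E,F,T}.
F ∈ reach(P|∅) ⇒ P ⊥̸ F | ∅.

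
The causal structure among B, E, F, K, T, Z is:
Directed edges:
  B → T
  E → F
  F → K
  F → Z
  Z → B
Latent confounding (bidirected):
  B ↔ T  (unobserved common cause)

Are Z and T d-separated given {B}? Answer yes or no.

No — Z and T are d-connected given {B}.

Bayes-Ball from Z | {B} reaches {E,F,K,T}.
T ∈ reach(Z|{B}) ⇒ Z ⊥̸ T | {B}.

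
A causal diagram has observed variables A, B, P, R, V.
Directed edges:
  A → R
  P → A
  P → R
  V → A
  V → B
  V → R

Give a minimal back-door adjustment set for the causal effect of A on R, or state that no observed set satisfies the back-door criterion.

desc(A)\{A}={R}; candidates ⊆ {B,P,V}.
size 0: {}; under {} A still reaches {B,P,R,V} ∋ R.
size 1: {B}, {P}, {V}; under {B} A still reaches {P,R,V} ∋ R.
{P,V}: A⊥R given {P,V} in G with A→· removed — back-door holds.

A→R: minimal back-door set {P, V}.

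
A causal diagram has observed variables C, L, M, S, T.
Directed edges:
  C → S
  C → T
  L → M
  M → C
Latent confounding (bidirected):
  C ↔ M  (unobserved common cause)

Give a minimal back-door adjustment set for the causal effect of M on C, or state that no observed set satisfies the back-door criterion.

M→C: no observed back-door set.

desc(M)\{M}={C,S,T}; candidates ⊆ {L}.
M↔C: latent back-door arc(s) into M.
size 0: {}; under {} M still reaches {C,L,S,T} ∋ C.
size 1: {L}; under {L} M still reaches {C,S,T} ∋ C.
M↔C cannot be blocked by any observed set — no back-door set.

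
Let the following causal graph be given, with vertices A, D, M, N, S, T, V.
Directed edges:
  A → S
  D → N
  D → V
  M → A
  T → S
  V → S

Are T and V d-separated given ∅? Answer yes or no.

Yes — T ⊥ V | ∅.

Bayes-Ball from T | ∅ reaches {S}.
V ∉ reach(T|∅) ⇒ T ⊥ V | ∅.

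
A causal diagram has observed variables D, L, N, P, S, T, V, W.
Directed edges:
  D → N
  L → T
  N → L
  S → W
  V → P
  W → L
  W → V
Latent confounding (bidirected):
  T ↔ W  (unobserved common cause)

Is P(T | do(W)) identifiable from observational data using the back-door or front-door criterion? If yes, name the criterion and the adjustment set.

desc(W)\{W}={L,P,T,V}; candidates ⊆ {D,N,S}.
W↔T: latent back-door arc(s) into W.
size 0: {}; under {} W still reaches {S,T} ∋ T.
size 1: {D}, {N}, {S}; under {D} W still reaches {S,T} ∋ T.
size 2: {D,N}, {D,S}, {N,S}; under {D,N} W still reaches {S,T} ∋ T.
W↔T cannot be blocked by any observed set — no back-door set.
{L}: (i) intercepts every directed W→T path; (ii) no back-door W→{L}; (iii) {W} blocks every back-door {L}→T. Front-door holds.
P(T|do(W)) = Σ_{L} P(L|W) Σ_{W'} P(T|L,W')P(W').

P(T|do(W)): frontdoor, adjust for {L}.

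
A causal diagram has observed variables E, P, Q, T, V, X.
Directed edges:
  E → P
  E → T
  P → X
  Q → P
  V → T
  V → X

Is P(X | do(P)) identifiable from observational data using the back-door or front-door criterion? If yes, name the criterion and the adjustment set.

desc(P)\{P}={X}; candidates ⊆ {E,Q,T,V}.
∅: P⊥X given ∅ in G with P→· removed — back-door holds.
P(X|do(P)) = P(X|P) — no adjustment needed.

P(X|do(P)): backdoor, adjust for ∅.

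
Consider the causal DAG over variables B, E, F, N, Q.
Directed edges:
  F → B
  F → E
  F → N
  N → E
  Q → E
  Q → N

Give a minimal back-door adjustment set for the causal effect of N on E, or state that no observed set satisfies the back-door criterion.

N→E: minimal back-door set {F, Q}.

desc(N)\{N}={E}; candidates ⊆ {B,F,Q}.
size 0: {}; under {} N still reaches {B,E,F,Q} ∋ E.
size 1: {B}, {F}, {Q}; under {B} N still reaches {E,F,Q} ∋ E.
{F,Q}: N⊥E given {F,Q} in G with N→· removed — back-door holds.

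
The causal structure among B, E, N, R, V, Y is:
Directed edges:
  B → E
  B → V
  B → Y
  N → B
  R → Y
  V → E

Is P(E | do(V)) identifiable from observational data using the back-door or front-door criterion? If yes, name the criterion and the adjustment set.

desc(V)\{V}={E}; candidates ⊆ {B,N,R,Y}.
size 0: {}; under {} V still reaches {B,E,N,Y} ∋ E.
{B}: V⊥E given {B} in G with V→· removed — back-door holds.
P(E|do(V)) = Σ_{B} P(E|V,B)·P(B).

P(E|do(V)): backdoor, adjust for {B}.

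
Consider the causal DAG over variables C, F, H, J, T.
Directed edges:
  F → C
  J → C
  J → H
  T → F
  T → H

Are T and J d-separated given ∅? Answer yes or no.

Bayes-Ball from T | ∅ reaches {C,F,H}.
J ∉ reach(T|∅) ⇒ T ⊥ J | ∅.

Yes — T ⊥ J | ∅.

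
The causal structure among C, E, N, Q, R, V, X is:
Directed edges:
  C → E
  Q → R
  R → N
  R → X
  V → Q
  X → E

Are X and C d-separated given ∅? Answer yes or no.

Yes — X ⊥ C | ∅.

Bayes-Ball from X | ∅ reaches {E,N,Q,R,V}.
C ∉ reach(X|∅) ⇒ X ⊥ C | ∅.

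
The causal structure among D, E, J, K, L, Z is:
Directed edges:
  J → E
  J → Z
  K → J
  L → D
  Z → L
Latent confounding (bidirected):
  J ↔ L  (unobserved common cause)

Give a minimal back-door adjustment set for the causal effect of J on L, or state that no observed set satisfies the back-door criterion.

desc(J)\{J}={D,E,L,Z}; candidates ⊆ {K}.
J↔L: latent back-door arc(s) into J.
size 0: {}; under {} J still reaches {D,K,L} ∋ L.
size 1: {K}; under {K} J still reaches {D,L} ∋ L.
J↔L cannot be blocked by any observed set — no back-door set.

J→L: no observed back-door set.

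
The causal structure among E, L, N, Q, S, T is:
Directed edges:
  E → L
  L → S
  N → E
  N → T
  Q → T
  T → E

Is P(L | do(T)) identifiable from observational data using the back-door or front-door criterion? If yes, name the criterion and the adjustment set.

desc(T)\{T}={E,L,S}; candidates ⊆ {N,Q}.
size 0: {}; under {} T still reaches {E,L,N,Q,S} ∋ L.
{N}: T⊥L given {N} in G with T→· removed — back-door holds.
P(L|do(T)) = Σ_{N} P(L|T,N)·P(N).

P(L|do(T)): backdoor, adjust for {N}.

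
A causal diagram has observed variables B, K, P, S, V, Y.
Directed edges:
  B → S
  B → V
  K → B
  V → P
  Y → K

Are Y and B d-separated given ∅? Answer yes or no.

No — Y and B are d-connected given ∅.

Bayes-Ball from Y | ∅ reaches {B,K,P,S,V}.
B ∈ reach(Y|∅) ⇒ Y ⊥̸ B | ∅.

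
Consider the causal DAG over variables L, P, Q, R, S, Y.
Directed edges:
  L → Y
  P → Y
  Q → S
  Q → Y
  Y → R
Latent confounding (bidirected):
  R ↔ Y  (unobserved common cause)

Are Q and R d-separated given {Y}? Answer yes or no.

Bayes-Ball from Q | {Y} reaches {L,P,R,S}.
R ∈ reach(Q|{Y}) ⇒ Q ⊥̸ R | {Y}.

No — Q and R are d-connected given {Y}.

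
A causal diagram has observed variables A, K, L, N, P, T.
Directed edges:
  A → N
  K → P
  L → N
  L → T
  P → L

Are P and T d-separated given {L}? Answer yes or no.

Yes — P ⊥ T | {L}.

Bayes-Ball from P | {L} reaches {K}.
T ∉ reach(P|{L}) ⇒ P ⊥ T | {L}.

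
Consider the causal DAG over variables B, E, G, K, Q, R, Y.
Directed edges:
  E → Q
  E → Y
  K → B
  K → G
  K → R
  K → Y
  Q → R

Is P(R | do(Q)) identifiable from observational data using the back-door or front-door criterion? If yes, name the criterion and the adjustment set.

P(R|do(Q)): backdoor, adjust for ∅.

desc(Q)\{Q}={R}; candidates ⊆ {B,E,G,K,Y}.
∅: Q⊥R given ∅ in G with Q→· removed — back-door holds.
P(R|do(Q)) = P(R|Q) — no adjustment needed.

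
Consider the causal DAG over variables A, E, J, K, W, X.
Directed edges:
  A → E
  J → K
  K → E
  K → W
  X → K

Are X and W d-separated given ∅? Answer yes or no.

No — X and W are d-connected given ∅.

Bayes-Ball from X | ∅ reaches {E,K,W}.
W ∈ reach(X|∅) ⇒ X ⊥̸ W | ∅.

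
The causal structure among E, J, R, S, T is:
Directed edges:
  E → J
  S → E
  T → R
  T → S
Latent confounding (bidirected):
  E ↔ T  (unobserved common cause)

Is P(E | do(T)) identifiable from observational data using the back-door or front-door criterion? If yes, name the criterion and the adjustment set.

P(E|do(T)): frontdoor, adjust for {S}.

desc(T)\{T}={E,J,R,S}; candidates ⊆ {—}.
T↔E: latent back-door arc(s) into T.
size 0: {}; under {} T still reaches {E,J} ∋ E.
T↔E cannot be blocked by any observed set — no back-door set.
{S}: (i) intercepts every directed T→E path; (ii) no back-door T→{S}; (iii) {T} blocks every back-door {S}→E. Front-door holds.
P(E|do(T)) = Σ_{S} P(S|T) Σ_{T'} P(E|S,T')P(T').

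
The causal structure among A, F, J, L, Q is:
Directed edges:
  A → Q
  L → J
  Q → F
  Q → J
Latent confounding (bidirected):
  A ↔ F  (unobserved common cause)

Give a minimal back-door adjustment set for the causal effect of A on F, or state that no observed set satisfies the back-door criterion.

A→F: no observed back-door set.

desc(A)\{A}={F,J,Q}; candidates ⊆ {L}.
A↔F: latent back-door arc(s) into A.
size 0: {}; under {} A still reaches {F} ∋ F.
size 1: {L}; under {L} A still reaches {F} ∋ F.
A↔F cannot be blocked by any observed set — no back-door set.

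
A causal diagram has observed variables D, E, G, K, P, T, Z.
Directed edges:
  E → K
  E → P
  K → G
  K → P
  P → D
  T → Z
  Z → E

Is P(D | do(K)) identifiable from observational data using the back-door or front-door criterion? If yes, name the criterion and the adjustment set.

desc(K)\{K}={D,G,P}; candidates ⊆ {E,T,Z}.
size 0: {}; under {} K still reaches {D,E,P,T,Z} ∋ D.
{E}: K⊥D given {E} in G with K→· removed — back-door holds.
P(D|do(K)) = Σ_{E} P(D|K,E)·P(E).

P(D|do(K)): backdoor, adjust for {E}.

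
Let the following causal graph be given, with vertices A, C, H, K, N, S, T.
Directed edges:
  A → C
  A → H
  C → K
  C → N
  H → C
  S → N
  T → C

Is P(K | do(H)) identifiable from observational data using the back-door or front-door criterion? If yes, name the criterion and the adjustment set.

P(K|do(H)): backdoor, adjust for {A}.

desc(H)\{H}={C,K,N}; candidates ⊆ {A,S,T}.
size 0: {}; under {} H still reaches {A,C,K,N} ∋ K.
{A}: H⊥K given {A} in G with H→· removed — back-door holds.
P(K|do(H)) = Σ_{A} P(K|H,A)·P(A).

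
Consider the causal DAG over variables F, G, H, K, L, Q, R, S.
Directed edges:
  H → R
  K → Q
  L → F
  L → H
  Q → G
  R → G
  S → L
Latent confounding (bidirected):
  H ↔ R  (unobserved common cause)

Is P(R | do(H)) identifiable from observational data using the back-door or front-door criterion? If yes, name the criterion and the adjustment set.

desc(H)\{H}={G,R}; candidates ⊆ {F,K,L,Q,S}.
H↔R: latent back-door arc(s) into H.
size 0: {}; under {} H still reaches {F,G,L,R,S} ∋ R.
size 1: {F}, {K}, {L} …(+2); under {F} H still reaches {G,L,R,S} ∋ R.
size 2: {F,K}, {F,L}, {F,Q} …(+7); under {F,K} H still reaches {G,L,R,S} ∋ R.
H↔R cannot be blocked by any observed set — no back-door set.
No mediator lies on a directed H→…→R path.
Neither criterion identifies P(R|do(H)) in this graph.

P(R|do(H)): not identifiable (no BD/FD set).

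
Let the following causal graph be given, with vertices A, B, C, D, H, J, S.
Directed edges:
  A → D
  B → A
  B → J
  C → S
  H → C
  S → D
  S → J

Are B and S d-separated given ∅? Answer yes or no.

Yes — B ⊥ S | ∅.

Bayes-Ball from B | ∅ reaches {A,D,J}.
S ∉ reach(B|∅) ⇒ B ⊥ S | ∅.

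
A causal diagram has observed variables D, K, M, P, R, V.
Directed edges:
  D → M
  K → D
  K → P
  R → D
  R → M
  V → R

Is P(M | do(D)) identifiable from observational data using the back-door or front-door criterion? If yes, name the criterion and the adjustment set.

P(M|do(D)): backdoor, adjust for {R}.

desc(D)\{D}={M}; candidates ⊆ {K,P,R,V}.
size 0: {}; under {} D still reaches {K,M,P,R,V} ∋ M.
{R}: D⊥M given {R} in G with D→· removed — back-door holds.
P(M|do(D)) = Σ_{R} P(M|D,R)·P(R).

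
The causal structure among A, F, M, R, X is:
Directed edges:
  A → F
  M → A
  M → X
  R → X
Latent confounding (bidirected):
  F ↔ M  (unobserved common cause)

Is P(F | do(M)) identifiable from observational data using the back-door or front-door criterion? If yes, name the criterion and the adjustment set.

desc(M)\{M}={A,F,X}; candidates ⊆ {R}.
M↔F: latent back-door arc(s) into M.
size 0: {}; under {} M still reaches {F} ∋ F.
size 1: {R}; under {R} M still reaches {F} ∋ F.
M↔F cannot be blocked by any observed set — no back-door set.
{A}: (i) intercepts every directed M→F path; (ii) no back-door M→{A}; (iii) {M} blocks every back-door {A}→F. Front-door holds.
P(F|do(M)) = Σ_{A} P(A|M) Σ_{M'} P(F|A,M')P(M').

P(F|do(M)): frontdoor, adjust for {A}.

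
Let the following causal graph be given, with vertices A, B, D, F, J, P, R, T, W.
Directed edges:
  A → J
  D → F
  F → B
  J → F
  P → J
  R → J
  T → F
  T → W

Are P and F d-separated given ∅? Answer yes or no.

No — P and F are d-connected given ∅.

Bayes-Ball from P | ∅ reaches {B,F,J}.
F ∈ reach(P|∅) ⇒ P ⊥̸ F | ∅.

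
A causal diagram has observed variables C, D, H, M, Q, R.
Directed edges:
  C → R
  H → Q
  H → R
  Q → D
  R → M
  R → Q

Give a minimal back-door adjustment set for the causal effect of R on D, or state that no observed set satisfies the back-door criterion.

desc(R)\{R}={D,M,Q}; candidates ⊆ {C,H}.
size 0: {}; under {} R still reaches {C,D,H,Q} ∋ D.
{H}: R⊥D given {H} in G with R→· removed — back-door holds.

R→D: minimal back-door set {H}.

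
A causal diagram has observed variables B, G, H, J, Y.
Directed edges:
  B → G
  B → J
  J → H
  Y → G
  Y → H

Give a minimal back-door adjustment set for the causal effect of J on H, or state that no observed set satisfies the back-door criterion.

desc(J)\{J}={H}; candidates ⊆ {B,G,Y}.
∅: J⊥H given ∅ in G with J→· removed — back-door holds.

J→H: minimal back-door set ∅.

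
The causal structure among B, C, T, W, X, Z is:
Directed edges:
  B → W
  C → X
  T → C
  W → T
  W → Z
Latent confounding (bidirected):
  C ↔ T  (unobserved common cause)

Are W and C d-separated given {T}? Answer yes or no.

No — W and C are d-connected given {T}.

Bayes-Ball from W | {T} reaches {B,C,X,Z}.
C ∈ reach(W|{T}) ⇒ W ⊥̸ C | {T}.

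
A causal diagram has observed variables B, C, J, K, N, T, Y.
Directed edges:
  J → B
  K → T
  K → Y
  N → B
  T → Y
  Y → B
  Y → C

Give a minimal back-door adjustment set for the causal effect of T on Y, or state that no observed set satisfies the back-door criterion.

T→Y: minimal back-door set {K}.

desc(T)\{T}={B,C,Y}; candidates ⊆ {J,K,N}.
size 0: {}; under {} T still reaches {B,C,K,Y} ∋ Y.
{K}: T⊥Y given {K} in G with T→· removed — back-door holds.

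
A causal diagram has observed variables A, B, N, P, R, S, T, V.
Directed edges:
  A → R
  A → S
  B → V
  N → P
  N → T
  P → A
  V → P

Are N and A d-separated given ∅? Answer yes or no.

Bayes-Ball from N | ∅ reaches {A,P,R,S,T}.
A ∈ reach(N|∅) ⇒ N ⊥̸ A | ∅.

No — N and A are d-connected given ∅.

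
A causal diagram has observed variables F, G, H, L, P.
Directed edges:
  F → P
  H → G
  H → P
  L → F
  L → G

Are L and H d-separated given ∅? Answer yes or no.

Yes — L ⊥ H | ∅.

Bayes-Ball from L | ∅ reaches {F,G,P}.
H ∉ reach(L|∅) ⇒ L ⊥ H | ∅.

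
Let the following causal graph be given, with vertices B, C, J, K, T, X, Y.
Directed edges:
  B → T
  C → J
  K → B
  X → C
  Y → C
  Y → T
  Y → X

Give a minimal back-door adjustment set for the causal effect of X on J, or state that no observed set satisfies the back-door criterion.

X→J: minimal back-door set {Y}.

desc(X)\{X}={C,J}; candidates ⊆ {B,K,T,Y}.
size 0: {}; under {} X still reaches {C,J,T,Y} ∋ J.
{Y}: X⊥J given {Y} in G with X→· removed — back-door holds.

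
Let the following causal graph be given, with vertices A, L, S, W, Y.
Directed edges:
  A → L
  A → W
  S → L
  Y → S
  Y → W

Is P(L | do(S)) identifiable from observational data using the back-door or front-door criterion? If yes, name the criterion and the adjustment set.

P(L|do(S)): backdoor, adjust for ∅.

desc(S)\{S}={L}; candidates ⊆ {A,W,Y}.
∅: S⊥L given ∅ in G with S→· removed — back-door holds.
P(L|do(S)) = P(L|S) — no adjustment needed.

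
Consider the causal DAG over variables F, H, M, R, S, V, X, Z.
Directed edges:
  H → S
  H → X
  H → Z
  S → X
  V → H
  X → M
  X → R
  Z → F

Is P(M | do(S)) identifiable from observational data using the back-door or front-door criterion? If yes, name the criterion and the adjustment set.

desc(S)\{S}={M,R,X}; candidates ⊆ {F,H,V,Z}.
size 0: {}; under {} S still reaches {F,H,M,R,V,X,Z} ∋ M.
{H}: S⊥M given {H} in G with S→· removed — back-door holds.
P(M|do(S)) = Σ_{H} P(M|S,H)·P(H).

P(M|do(S)): backdoor, adjust for {H}.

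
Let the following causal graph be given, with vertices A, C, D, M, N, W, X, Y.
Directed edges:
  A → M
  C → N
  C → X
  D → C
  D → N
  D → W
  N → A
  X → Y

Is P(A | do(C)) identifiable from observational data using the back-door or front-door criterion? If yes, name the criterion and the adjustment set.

P(A|do(C)): backdoor, adjust for {D}.

desc(C)\{C}={A,M,N,X,Y}; candidates ⊆ {D,W}.
size 0: {}; under {} C still reaches {A,D,M,N,W} ∋ A.
{D}: C⊥A given {D} in G with C→· removed — back-door holds.
P(A|do(C)) = Σ_{D} P(A|C,D)·P(D).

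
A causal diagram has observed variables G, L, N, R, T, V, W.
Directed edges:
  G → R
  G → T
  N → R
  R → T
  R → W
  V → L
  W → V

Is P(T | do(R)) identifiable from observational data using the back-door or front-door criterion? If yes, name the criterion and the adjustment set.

P(T|do(R)): backdoor, adjust for {G}.

desc(R)\{R}={L,T,V,W}; candidates ⊆ {G,N}.
size 0: {}; under {} R still reaches {G,N,T} ∋ T.
{G}: R⊥T given {G} in G with R→· removed — back-door holds.
P(T|do(R)) = Σ_{G} P(T|R,G)·P(G).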